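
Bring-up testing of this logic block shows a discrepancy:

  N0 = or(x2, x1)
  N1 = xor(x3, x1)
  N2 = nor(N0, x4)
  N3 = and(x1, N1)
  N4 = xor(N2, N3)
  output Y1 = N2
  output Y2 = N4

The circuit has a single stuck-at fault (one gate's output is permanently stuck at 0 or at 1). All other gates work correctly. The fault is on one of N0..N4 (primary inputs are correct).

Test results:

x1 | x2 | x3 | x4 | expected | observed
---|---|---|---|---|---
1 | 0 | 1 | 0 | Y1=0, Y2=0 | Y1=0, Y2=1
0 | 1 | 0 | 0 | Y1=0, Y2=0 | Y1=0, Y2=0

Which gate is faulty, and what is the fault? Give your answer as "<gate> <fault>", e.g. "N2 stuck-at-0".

N1 stuck-at-1

Fault-free values for test 1 (x1=1, x2=0, x3=1, x4=0): N0=1, N1=0, N2=0, N3=0, N4=0, giving Y1=0, Y2=0. Observed Y1=0, Y2=1.
Test 1: faults giving observed Y1=0, Y2=1 are {N1 stuck-at-1, N3 stuck-at-1, N4 stuck-at-1}.
Test 2 (x1=0, x2=1, x3=0, x4=0): fault-free N0=1, N1=0, N2=0, N3=0, N4=0 → Y1=0, Y2=0; observed Y1=0, Y2=0. Eliminates N3 stuck-at-1, N4 stuck-at-1.
Only N1 stuck-at-1 is consistent with every test.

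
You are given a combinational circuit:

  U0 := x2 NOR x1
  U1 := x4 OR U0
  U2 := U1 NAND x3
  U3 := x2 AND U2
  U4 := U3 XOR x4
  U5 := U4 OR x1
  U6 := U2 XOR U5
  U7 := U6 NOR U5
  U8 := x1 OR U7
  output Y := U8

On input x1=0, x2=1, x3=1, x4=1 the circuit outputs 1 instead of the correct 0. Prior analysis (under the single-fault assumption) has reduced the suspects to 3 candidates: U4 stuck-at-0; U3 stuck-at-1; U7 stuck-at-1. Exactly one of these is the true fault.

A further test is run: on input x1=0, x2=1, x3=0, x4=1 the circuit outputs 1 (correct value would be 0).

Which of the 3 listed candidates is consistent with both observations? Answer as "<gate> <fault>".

Evaluate each candidate on input x1=0, x2=1, x3=0, x4=1:
  U4 stuck-at-0: U0=0, U1=1, U2=1, U3=1, U4=0 [stuck-at-0], U5=0, U6=1, U7=0, U8=0 → 0 — eliminated
  U3 stuck-at-1: U0=0, U1=1, U2=1, U3=1 [stuck-at-1], U4=0, U5=0, U6=1, U7=0, U8=0 → 0 — eliminated
  U7 stuck-at-1: U0=0, U1=1, U2=1, U3=1, U4=0, U5=0, U6=1, U7=1 [stuck-at-1], U8=1 → 1 — matches
Only U7 stuck-at-1 reproduces the observed 1.

U7 stuck-at-1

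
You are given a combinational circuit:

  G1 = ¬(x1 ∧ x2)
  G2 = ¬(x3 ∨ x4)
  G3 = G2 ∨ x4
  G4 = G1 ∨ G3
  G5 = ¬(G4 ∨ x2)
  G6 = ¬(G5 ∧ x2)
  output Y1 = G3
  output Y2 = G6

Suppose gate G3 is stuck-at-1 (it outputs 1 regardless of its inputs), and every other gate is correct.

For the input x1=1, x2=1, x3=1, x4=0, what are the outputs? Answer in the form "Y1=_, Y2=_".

Propagate with G3 forced: G1=0, G2=0, G3=1 [stuck-at-1], G4=1, G5=0, G6=1.
So the outputs are Y1=1, Y2=1. (Without the fault they would be Y1=0, Y2=1.)

Y1=1, Y2=1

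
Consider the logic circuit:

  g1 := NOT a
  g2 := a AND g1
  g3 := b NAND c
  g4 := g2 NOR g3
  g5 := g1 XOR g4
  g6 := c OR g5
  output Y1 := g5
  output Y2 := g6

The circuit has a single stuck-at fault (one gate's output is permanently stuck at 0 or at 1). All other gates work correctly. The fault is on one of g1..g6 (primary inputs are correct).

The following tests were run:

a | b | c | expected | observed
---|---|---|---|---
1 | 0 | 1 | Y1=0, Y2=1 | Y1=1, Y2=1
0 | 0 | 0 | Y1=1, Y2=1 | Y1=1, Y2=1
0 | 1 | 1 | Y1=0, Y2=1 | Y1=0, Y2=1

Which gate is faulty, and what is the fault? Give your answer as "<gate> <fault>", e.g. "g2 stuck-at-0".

Fault-free values for test 1 (a=1, b=0, c=1): g1=0, g2=0, g3=1, g4=0, g5=0, g6=1, giving Y1=0, Y2=1. Observed Y1=1, Y2=1.
Test 1: faults giving observed Y1=1, Y2=1 are {g1 stuck-at-1, g3 stuck-at-0, g4 stuck-at-1, g5 stuck-at-1}.
Test 2 (a=0, b=0, c=0): fault-free g1=1, g2=0, g3=1, g4=0, g5=1, g6=1 → Y1=1, Y2=1; observed Y1=1, Y2=1. Eliminates g3 stuck-at-0, g4 stuck-at-1.
Test 3 (a=0, b=1, c=1): fault-free g1=1, g2=0, g3=0, g4=1, g5=0, g6=1 → Y1=0, Y2=1; observed Y1=0, Y2=1. Eliminates g5 stuck-at-1.
Only g1 stuck-at-1 is consistent with every test.

g1 stuck-at-1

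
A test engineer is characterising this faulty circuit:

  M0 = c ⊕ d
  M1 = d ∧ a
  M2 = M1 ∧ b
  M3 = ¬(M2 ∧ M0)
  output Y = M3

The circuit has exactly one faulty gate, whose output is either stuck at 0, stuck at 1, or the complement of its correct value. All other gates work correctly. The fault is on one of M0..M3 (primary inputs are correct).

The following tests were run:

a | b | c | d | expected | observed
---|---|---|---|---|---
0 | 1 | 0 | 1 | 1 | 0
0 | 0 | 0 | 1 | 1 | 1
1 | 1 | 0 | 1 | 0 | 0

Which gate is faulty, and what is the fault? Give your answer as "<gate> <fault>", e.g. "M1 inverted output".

M1 stuck-at-1

Fault-free values for test 1 (a=0, b=1, c=0, d=1): M0=1, M1=0, M2=0, M3=1, giving Y=1. Observed 0.
Test 1: faults giving observed 0 are {M1 stuck-at-1, M1 inverted output, M2 stuck-at-1, M2 inverted output, M3 stuck-at-0, M3 inverted output}.
Test 2 (a=0, b=0, c=0, d=1): fault-free M0=1, M1=0, M2=0, M3=1 → 1; observed 1. Eliminates M2 stuck-at-1, M2 inverted output, M3 stuck-at-0, M3 inverted output.
Test 3 (a=1, b=1, c=0, d=1): fault-free M0=1, M1=1, M2=1, M3=0 → 0; observed 0. Eliminates M1 inverted output.
Only M1 stuck-at-1 is consistent with every test.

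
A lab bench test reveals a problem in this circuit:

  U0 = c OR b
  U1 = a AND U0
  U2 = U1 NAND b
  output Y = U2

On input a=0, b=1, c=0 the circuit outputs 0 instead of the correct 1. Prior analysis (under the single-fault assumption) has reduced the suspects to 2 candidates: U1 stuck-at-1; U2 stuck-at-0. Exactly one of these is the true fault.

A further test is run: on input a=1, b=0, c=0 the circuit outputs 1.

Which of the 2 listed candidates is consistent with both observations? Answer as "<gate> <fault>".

Evaluate each candidate on input a=1, b=0, c=0:
  U1 stuck-at-1: U0=0, U1=1 [stuck-at-1], U2=1 → 1 — matches
  U2 stuck-at-0: U0=0, U1=0, U2=0 [stuck-at-0] → 0 — eliminated
Only U1 stuck-at-1 reproduces the observed 1.

U1 stuck-at-1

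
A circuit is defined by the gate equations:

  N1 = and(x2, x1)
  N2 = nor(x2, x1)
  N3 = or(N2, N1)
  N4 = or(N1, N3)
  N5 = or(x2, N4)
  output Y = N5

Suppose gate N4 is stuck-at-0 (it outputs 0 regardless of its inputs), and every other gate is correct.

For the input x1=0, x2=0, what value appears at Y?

Propagate with N4 forced: N1=0, N2=1, N3=1, N4=0 [stuck-at-0], N5=0.
So Y = 0. (Without the fault it would be 1.)

0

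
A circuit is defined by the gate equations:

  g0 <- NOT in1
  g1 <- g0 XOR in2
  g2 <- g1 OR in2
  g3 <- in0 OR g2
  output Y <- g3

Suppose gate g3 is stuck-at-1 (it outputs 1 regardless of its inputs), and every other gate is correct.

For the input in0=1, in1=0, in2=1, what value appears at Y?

Propagate with g3 forced: g0=1, g1=0, g2=1, g3=1 [stuck-at-1].
So Y = 1. (Same as the fault-free value — the fault is masked on this input.)

1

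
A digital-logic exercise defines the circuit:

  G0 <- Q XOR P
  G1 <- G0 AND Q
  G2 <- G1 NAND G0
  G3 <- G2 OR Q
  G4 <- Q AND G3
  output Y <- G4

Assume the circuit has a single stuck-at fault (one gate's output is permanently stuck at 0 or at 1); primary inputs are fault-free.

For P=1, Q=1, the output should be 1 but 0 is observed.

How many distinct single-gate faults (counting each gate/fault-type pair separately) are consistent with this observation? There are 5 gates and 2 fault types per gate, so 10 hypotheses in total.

2

Fault-free: G0=0, G1=0, G2=1, G3=1, G4=1 → 1. Observed 0.
  G0 stuck-at-0: output 1 ✗
  G0 stuck-at-1: output 1 ✗
  G1 stuck-at-0: output 1 ✗
  G1 stuck-at-1: output 1 ✗
  G2 stuck-at-0: output 1 ✗
  G2 stuck-at-1: output 1 ✗
  G3 stuck-at-0: output 0 ✓
  G3 stuck-at-1: output 1 ✗
  G4 stuck-at-0: output 0 ✓
  G4 stuck-at-1: output 1 ✗
Consistent faults: {G3 stuck-at-0, G4 stuck-at-0} — 2 in all.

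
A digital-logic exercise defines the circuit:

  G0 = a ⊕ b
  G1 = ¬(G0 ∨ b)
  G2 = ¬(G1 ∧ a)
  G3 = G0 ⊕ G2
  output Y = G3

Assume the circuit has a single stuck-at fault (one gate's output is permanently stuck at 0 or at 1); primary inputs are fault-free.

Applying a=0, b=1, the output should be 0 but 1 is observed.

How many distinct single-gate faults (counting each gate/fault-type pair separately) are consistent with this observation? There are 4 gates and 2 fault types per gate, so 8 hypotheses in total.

Fault-free: G0=1, G1=0, G2=1, G3=0 → 0. Observed 1.
  G0 stuck-at-0: output 1 ✓
  G0 stuck-at-1: output 0 ✗
  G1 stuck-at-0: output 0 ✗
  G1 stuck-at-1: output 0 ✗
  G2 stuck-at-0: output 1 ✓
  G2 stuck-at-1: output 0 ✗
  G3 stuck-at-0: output 0 ✗
  G3 stuck-at-1: output 1 ✓
Consistent faults: {G0 stuck-at-0, G2 stuck-at-0, G3 stuck-at-1} — 3 in all.

3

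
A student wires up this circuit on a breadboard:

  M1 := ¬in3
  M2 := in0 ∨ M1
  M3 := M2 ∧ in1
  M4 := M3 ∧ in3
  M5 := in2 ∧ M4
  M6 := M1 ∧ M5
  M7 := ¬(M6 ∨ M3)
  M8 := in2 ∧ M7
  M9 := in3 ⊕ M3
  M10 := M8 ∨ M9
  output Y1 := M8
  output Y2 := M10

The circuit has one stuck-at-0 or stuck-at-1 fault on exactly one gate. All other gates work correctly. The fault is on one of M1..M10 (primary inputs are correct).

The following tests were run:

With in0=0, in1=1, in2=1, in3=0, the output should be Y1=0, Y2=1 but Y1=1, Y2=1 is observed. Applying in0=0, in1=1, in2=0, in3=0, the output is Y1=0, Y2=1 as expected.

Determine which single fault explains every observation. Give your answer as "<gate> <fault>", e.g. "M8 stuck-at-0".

M7 stuck-at-1

Fault-free values for test 1 (in0=0, in1=1, in2=1, in3=0): M1=1, M2=1, M3=1, M4=0, M5=0, M6=0, M7=0, M8=0, M9=1, M10=1, giving Y1=0, Y2=1. Observed Y1=1, Y2=1.
Test 1: faults giving observed Y1=1, Y2=1 are {M1 stuck-at-0, M2 stuck-at-0, M3 stuck-at-0, M7 stuck-at-1, M8 stuck-at-1}.
Test 2 (in0=0, in1=1, in2=0, in3=0): fault-free M1=1, M2=1, M3=1, M4=0, M5=0, M6=0, M7=0, M8=0, M9=1, M10=1 → Y1=0, Y2=1; observed Y1=0, Y2=1. Eliminates M1 stuck-at-0, M2 stuck-at-0, M3 stuck-at-0, M8 stuck-at-1.
Only M7 stuck-at-1 is consistent with every test.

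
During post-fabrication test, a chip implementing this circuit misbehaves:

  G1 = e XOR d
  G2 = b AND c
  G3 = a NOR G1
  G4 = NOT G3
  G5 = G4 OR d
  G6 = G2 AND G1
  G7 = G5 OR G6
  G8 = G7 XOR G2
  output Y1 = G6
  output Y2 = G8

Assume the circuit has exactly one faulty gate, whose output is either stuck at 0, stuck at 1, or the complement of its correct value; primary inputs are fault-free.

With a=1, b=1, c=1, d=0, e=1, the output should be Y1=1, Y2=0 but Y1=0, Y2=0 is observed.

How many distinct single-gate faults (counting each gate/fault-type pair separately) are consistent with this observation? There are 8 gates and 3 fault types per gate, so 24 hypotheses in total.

4

Fault-free: G1=1, G2=1, G3=0, G4=1, G5=1, G6=1, G7=1, G8=0 → Y1=1, Y2=0. Observed Y1=0, Y2=0.
  G1: stuck-at-0, inverted output ✓; others ✗
  G2: none of the 3 fault types match ✗
  G3: none of the 3 fault types match ✗
  G4: none of the 3 fault types match ✗
  G5: none of the 3 fault types match ✗
  G6: stuck-at-0, inverted output ✓; others ✗
  G7: none of the 3 fault types match ✗
  G8: none of the 3 fault types match ✗
Consistent faults: {G1 stuck-at-0, G1 inverted output, G6 stuck-at-0, G6 inverted output} — 4 in all.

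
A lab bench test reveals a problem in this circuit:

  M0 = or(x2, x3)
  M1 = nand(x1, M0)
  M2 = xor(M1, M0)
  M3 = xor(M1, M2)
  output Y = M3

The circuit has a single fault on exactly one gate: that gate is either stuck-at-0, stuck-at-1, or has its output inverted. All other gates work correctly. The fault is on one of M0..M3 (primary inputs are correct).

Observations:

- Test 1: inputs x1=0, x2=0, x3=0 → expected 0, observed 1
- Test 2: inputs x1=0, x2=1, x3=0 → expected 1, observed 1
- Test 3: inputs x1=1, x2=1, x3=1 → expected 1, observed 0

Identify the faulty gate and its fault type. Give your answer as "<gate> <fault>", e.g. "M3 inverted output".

M2 stuck-at-0

Fault-free values for test 1 (x1=0, x2=0, x3=0): M0=0, M1=1, M2=1, M3=0, giving Y=0. Observed 1.
Test 1: faults giving observed 1 are {M0 stuck-at-1, M0 inverted output, M2 stuck-at-0, M2 inverted output, M3 stuck-at-1, M3 inverted output}.
Test 2 (x1=0, x2=1, x3=0): fault-free M0=1, M1=1, M2=0, M3=1 → 1; observed 1. Eliminates M0 inverted output, M2 inverted output, M3 inverted output.
Test 3 (x1=1, x2=1, x3=1): fault-free M0=1, M1=0, M2=1, M3=1 → 1; observed 0. Eliminates M0 stuck-at-1, M3 stuck-at-1.
Only M2 stuck-at-0 is consistent with every test.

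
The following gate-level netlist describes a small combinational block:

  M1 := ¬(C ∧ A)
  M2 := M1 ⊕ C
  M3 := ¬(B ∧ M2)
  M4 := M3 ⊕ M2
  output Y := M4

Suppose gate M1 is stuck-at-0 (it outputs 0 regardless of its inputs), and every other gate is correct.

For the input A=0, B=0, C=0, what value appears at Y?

Propagate with M1 forced: M1=0 [stuck-at-0], M2=0, M3=1, M4=1.
So Y = 1. (Without the fault it would be 0.)

1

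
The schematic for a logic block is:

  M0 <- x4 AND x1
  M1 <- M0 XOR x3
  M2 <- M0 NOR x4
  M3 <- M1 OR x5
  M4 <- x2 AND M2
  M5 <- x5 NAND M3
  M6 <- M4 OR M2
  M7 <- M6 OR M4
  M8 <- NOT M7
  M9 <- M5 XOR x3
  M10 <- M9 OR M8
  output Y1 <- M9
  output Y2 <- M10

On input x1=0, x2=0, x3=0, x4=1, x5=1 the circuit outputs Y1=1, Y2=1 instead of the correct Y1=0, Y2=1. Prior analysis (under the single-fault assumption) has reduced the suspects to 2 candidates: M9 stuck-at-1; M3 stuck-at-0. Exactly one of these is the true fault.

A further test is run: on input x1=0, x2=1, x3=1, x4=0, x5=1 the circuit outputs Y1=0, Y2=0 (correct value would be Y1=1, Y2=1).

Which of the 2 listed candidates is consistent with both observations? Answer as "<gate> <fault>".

Evaluate each candidate on input x1=0, x2=1, x3=1, x4=0, x5=1:
  M9 stuck-at-1: M0=0, M1=1, M2=1, M3=1, M4=1, M5=0, M6=1, M7=1, M8=0, M9=1 [stuck-at-1], M10=1 → Y1=1, Y2=1 — eliminated
  M3 stuck-at-0: M0=0, M1=1, M2=1, M3=0 [stuck-at-0], M4=1, M5=1, M6=1, M7=1, M8=0, M9=0, M10=0 → Y1=0, Y2=0 — matches
Only M3 stuck-at-0 reproduces the observed Y1=0, Y2=0.

M3 stuck-at-0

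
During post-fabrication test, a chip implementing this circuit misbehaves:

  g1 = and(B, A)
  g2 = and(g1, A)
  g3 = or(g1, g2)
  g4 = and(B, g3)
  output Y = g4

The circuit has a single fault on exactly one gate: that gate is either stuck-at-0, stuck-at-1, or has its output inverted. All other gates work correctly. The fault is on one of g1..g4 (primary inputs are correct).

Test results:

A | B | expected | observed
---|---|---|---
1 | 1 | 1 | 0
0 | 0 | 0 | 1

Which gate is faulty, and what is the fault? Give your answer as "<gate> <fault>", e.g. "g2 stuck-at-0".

Fault-free values for test 1 (A=1, B=1): g1=1, g2=1, g3=1, g4=1, giving Y=1. Observed 0.
Test 1: faults giving observed 0 are {g1 stuck-at-0, g1 inverted output, g3 stuck-at-0, g3 inverted output, g4 stuck-at-0, g4 inverted output}.
Test 2 (A=0, B=0): fault-free g1=0, g2=0, g3=0, g4=0 → 0; observed 1. Eliminates g1 stuck-at-0, g1 inverted output, g3 stuck-at-0, g3 inverted output, g4 stuck-at-0.
Only g4 inverted output is consistent with every test.

g4 inverted output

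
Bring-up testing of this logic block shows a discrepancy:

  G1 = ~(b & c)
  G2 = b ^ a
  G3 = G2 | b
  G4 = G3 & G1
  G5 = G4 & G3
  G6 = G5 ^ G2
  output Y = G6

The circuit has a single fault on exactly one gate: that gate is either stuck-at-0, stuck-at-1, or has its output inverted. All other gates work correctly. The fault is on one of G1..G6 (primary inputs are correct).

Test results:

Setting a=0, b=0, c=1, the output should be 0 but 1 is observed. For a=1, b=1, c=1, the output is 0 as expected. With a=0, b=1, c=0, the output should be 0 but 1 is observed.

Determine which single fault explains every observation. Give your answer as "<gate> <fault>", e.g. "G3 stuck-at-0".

Fault-free values for test 1 (a=0, b=0, c=1): G1=1, G2=0, G3=0, G4=0, G5=0, G6=0, giving Y=0. Observed 1.
Test 1: faults giving observed 1 are {G3 stuck-at-1, G3 inverted output, G5 stuck-at-1, G5 inverted output, G6 stuck-at-1, G6 inverted output}.
Test 2 (a=1, b=1, c=1): fault-free G1=0, G2=0, G3=1, G4=0, G5=0, G6=0 → 0; observed 0. Eliminates G5 stuck-at-1, G5 inverted output, G6 stuck-at-1, G6 inverted output.
Test 3 (a=0, b=1, c=0): fault-free G1=1, G2=1, G3=1, G4=1, G5=1, G6=0 → 0; observed 1. Eliminates G3 stuck-at-1.
Only G3 inverted output is consistent with every test.

G3 inverted output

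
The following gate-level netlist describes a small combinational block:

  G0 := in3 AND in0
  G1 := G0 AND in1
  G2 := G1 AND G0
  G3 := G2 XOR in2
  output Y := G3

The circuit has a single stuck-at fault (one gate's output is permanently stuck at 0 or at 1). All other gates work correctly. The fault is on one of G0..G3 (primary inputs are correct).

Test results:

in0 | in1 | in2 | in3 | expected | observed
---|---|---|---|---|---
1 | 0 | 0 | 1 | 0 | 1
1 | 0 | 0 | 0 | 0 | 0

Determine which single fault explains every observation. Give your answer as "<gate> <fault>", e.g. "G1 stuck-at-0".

G1 stuck-at-1

Fault-free values for test 1 (in0=1, in1=0, in2=0, in3=1): G0=1, G1=0, G2=0, G3=0, giving Y=0. Observed 1.
Test 1: faults giving observed 1 are {G1 stuck-at-1, G2 stuck-at-1, G3 stuck-at-1}.
Test 2 (in0=1, in1=0, in2=0, in3=0): fault-free G0=0, G1=0, G2=0, G3=0 → 0; observed 0. Eliminates G2 stuck-at-1, G3 stuck-at-1.
Only G1 stuck-at-1 is consistent with every test.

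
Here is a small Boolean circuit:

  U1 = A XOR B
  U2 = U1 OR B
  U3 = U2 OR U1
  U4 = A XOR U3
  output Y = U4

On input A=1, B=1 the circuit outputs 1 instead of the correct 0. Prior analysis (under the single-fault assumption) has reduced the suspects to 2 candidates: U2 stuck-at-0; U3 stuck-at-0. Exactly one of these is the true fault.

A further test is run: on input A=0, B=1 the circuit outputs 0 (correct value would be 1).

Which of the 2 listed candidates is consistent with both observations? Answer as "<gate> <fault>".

U3 stuck-at-0

Evaluate each candidate on input A=0, B=1:
  U2 stuck-at-0: U1=1, U2=0 [stuck-at-0], U3=1, U4=1 → 1 — eliminated
  U3 stuck-at-0: U1=1, U2=1, U3=0 [stuck-at-0], U4=0 → 0 — matches
Only U3 stuck-at-0 reproduces the observed 0.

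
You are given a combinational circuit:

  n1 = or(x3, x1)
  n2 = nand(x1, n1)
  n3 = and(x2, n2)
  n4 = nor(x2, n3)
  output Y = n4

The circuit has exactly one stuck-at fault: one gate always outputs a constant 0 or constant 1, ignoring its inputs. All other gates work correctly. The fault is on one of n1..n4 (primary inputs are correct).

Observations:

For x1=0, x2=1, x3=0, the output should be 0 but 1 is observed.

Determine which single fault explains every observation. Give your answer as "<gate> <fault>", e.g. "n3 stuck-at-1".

Fault-free values for test 1 (x1=0, x2=1, x3=0): n1=0, n2=1, n3=1, n4=0, giving Y=0. Observed 1.
Test 1: faults giving observed 1 are {n4 stuck-at-1}.
Only n4 stuck-at-1 is consistent with every test.

n4 stuck-at-1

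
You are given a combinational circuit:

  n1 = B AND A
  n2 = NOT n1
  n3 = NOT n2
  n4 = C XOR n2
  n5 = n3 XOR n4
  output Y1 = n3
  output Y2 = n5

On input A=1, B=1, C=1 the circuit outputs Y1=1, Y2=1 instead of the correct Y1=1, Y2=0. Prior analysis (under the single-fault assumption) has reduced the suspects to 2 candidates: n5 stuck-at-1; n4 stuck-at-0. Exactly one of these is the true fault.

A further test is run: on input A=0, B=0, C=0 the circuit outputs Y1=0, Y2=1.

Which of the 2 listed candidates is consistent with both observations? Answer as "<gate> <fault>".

Evaluate each candidate on input A=0, B=0, C=0:
  n5 stuck-at-1: n1=0, n2=1, n3=0, n4=1, n5=1 [stuck-at-1] → Y1=0, Y2=1 — matches
  n4 stuck-at-0: n1=0, n2=1, n3=0, n4=0 [stuck-at-0], n5=0 → Y1=0, Y2=0 — eliminated
Only n5 stuck-at-1 reproduces the observed Y1=0, Y2=1.

n5 stuck-at-1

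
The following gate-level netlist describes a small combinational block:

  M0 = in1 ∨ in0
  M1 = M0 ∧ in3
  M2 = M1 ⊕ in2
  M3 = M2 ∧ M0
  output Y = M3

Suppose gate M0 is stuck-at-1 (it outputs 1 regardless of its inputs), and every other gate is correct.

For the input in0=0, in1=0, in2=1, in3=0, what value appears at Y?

Propagate with M0 forced: M0=1 [stuck-at-1], M1=0, M2=1, M3=1.
So Y = 1. (Without the fault it would be 0.)

1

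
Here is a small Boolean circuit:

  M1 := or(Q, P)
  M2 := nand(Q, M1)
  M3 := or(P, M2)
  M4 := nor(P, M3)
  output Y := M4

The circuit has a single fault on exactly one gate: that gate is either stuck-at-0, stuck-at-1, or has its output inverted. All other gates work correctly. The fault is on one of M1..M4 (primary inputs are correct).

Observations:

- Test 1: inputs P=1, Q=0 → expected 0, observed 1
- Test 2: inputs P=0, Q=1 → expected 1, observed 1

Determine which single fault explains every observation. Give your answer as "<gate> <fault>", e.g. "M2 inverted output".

M4 stuck-at-1

Fault-free values for test 1 (P=1, Q=0): M1=1, M2=1, M3=1, M4=0, giving Y=0. Observed 1.
Test 1: faults giving observed 1 are {M4 stuck-at-1, M4 inverted output}.
Test 2 (P=0, Q=1): fault-free M1=1, M2=0, M3=0, M4=1 → 1; observed 1. Eliminates M4 inverted output.
Only M4 stuck-at-1 is consistent with every test.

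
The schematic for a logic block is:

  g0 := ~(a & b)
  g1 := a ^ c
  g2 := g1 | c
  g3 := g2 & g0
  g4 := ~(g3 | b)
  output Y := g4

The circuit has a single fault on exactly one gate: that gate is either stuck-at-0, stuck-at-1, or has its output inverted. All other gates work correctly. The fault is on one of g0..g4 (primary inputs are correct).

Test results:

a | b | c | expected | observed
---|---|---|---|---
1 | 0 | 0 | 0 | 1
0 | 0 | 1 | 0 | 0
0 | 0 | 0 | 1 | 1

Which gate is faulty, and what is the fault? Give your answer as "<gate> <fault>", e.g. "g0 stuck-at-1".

g1 stuck-at-0

Fault-free values for test 1 (a=1, b=0, c=0): g0=1, g1=1, g2=1, g3=1, g4=0, giving Y=0. Observed 1.
Test 1: faults giving observed 1 are {g0 stuck-at-0, g0 inverted output, g1 stuck-at-0, g1 inverted output, g2 stuck-at-0, g2 inverted output, g3 stuck-at-0, g3 inverted output, g4 stuck-at-1, g4 inverted output}.
Test 2 (a=0, b=0, c=1): fault-free g0=1, g1=1, g2=1, g3=1, g4=0 → 0; observed 0. Eliminates g0 stuck-at-0, g0 inverted output, g2 stuck-at-0, g2 inverted output, g3 stuck-at-0, g3 inverted output, g4 stuck-at-1, g4 inverted output.
Test 3 (a=0, b=0, c=0): fault-free g0=1, g1=0, g2=0, g3=0, g4=1 → 1; observed 1. Eliminates g1 inverted output.
Only g1 stuck-at-0 is consistent with every test.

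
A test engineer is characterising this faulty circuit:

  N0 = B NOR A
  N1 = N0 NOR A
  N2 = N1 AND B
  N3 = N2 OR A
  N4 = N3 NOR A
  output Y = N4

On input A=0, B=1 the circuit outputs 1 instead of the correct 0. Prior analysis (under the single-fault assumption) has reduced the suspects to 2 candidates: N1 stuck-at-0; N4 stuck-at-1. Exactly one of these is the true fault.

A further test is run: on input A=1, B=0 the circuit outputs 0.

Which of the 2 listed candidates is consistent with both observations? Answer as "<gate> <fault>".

Evaluate each candidate on input A=1, B=0:
  N1 stuck-at-0: N0=0, N1=0 [stuck-at-0], N2=0, N3=1, N4=0 → 0 — matches
  N4 stuck-at-1: N0=0, N1=0, N2=0, N3=1, N4=1 [stuck-at-1] → 1 — eliminated
Only N1 stuck-at-0 reproduces the observed 0.

N1 stuck-at-0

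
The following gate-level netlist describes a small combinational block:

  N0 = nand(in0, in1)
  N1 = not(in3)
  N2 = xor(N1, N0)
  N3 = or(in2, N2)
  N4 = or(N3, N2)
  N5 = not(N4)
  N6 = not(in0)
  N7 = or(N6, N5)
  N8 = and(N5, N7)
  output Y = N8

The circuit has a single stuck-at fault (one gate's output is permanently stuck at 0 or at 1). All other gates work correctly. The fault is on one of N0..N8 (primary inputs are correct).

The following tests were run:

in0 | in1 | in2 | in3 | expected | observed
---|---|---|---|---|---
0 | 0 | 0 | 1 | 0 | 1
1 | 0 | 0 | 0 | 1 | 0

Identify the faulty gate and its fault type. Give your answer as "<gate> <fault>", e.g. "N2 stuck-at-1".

Fault-free values for test 1 (in0=0, in1=0, in2=0, in3=1): N0=1, N1=0, N2=1, N3=1, N4=1, N5=0, N6=1, N7=1, N8=0, giving Y=0. Observed 1.
Test 1: faults giving observed 1 are {N0 stuck-at-0, N1 stuck-at-1, N2 stuck-at-0, N4 stuck-at-0, N5 stuck-at-1, N8 stuck-at-1}.
Test 2 (in0=1, in1=0, in2=0, in3=0): fault-free N0=1, N1=1, N2=0, N3=0, N4=0, N5=1, N6=0, N7=1, N8=1 → 1; observed 0. Eliminates N1 stuck-at-1, N2 stuck-at-0, N4 stuck-at-0, N5 stuck-at-1, N8 stuck-at-1.
Only N0 stuck-at-0 is consistent with every test.

N0 stuck-at-0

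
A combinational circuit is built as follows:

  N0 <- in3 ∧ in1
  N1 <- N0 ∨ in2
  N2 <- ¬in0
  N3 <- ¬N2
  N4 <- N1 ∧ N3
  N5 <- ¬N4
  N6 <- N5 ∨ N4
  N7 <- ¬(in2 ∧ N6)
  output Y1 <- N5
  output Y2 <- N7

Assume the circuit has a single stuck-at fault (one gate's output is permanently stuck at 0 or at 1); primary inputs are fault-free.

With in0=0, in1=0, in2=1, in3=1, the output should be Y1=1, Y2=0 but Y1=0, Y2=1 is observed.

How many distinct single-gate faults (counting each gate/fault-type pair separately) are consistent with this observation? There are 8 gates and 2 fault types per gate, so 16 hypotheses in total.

Fault-free: N0=0, N1=1, N2=1, N3=0, N4=0, N5=1, N6=1, N7=0 → Y1=1, Y2=0. Observed Y1=0, Y2=1.
  N0: none of the 2 fault types match ✗
  N1: none of the 2 fault types match ✗
  N2: none of the 2 fault types match ✗
  N3: none of the 2 fault types match ✗
  N4: none of the 2 fault types match ✗
  N5: stuck-at-0 ✓; others ✗
  N6: none of the 2 fault types match ✗
  N7: none of the 2 fault types match ✗
Consistent faults: {N5 stuck-at-0} — 1 in all.

1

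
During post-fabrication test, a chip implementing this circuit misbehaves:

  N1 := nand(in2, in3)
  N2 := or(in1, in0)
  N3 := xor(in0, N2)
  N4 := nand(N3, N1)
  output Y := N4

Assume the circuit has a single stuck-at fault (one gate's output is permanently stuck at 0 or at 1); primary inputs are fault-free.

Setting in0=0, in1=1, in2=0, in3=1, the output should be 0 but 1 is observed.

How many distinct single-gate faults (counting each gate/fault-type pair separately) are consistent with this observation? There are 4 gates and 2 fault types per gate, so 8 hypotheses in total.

4

Fault-free: N1=1, N2=1, N3=1, N4=0 → 0. Observed 1.
  N1 stuck-at-0: output 1 ✓
  N1 stuck-at-1: output 0 ✗
  N2 stuck-at-0: output 1 ✓
  N2 stuck-at-1: output 0 ✗
  N3 stuck-at-0: output 1 ✓
  N3 stuck-at-1: output 0 ✗
  N4 stuck-at-0: output 0 ✗
  N4 stuck-at-1: output 1 ✓
Consistent faults: {N1 stuck-at-0, N2 stuck-at-0, N3 stuck-at-0, N4 stuck-at-1} — 4 in all.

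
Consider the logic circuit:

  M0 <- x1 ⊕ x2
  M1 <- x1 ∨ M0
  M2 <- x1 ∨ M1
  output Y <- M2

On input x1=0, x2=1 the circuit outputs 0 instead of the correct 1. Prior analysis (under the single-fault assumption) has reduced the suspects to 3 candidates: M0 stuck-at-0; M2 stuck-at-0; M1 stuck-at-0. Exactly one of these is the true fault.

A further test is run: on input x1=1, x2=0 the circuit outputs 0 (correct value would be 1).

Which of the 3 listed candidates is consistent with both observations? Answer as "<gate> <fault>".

Evaluate each candidate on input x1=1, x2=0:
  M0 stuck-at-0: M0=0 [stuck-at-0], M1=1, M2=1 → 1 — eliminated
  M2 stuck-at-0: M0=1, M1=1, M2=0 [stuck-at-0] → 0 — matches
  M1 stuck-at-0: M0=1, M1=0 [stuck-at-0], M2=1 → 1 — eliminated
Only M2 stuck-at-0 reproduces the observed 0.

M2 stuck-at-0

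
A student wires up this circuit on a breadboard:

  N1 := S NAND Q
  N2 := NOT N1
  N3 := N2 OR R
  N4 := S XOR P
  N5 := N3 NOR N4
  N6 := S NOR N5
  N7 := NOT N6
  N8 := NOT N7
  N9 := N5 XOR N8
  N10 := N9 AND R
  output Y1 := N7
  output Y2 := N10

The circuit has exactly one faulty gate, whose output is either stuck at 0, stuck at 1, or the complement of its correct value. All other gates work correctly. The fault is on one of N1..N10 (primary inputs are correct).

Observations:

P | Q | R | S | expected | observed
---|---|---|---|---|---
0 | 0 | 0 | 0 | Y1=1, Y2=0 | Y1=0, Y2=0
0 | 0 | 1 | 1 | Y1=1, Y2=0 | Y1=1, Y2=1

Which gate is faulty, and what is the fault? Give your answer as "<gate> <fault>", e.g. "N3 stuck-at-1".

Fault-free values for test 1 (P=0, Q=0, R=0, S=0): N1=1, N2=0, N3=0, N4=0, N5=1, N6=0, N7=1, N8=0, N9=1, N10=0, giving Y1=1, Y2=0. Observed Y1=0, Y2=0.
Test 1: faults giving observed Y1=0, Y2=0 are {N1 stuck-at-0, N1 inverted output, N2 stuck-at-1, N2 inverted output, N3 stuck-at-1, N3 inverted output, N4 stuck-at-1, N4 inverted output, N5 stuck-at-0, N5 inverted output, N6 stuck-at-1, N6 inverted output, N7 stuck-at-0, N7 inverted output}.
Test 2 (P=0, Q=0, R=1, S=1): fault-free N1=1, N2=0, N3=1, N4=1, N5=0, N6=0, N7=1, N8=0, N9=0, N10=0 → Y1=1, Y2=0; observed Y1=1, Y2=1. Eliminates N1 stuck-at-0, N1 inverted output, N2 stuck-at-1, N2 inverted output, N3 stuck-at-1, N3 inverted output, N4 stuck-at-1, N4 inverted output, N5 stuck-at-0, N6 stuck-at-1, N6 inverted output, N7 stuck-at-0, N7 inverted output.
Only N5 inverted output is consistent with every test.

N5 inverted output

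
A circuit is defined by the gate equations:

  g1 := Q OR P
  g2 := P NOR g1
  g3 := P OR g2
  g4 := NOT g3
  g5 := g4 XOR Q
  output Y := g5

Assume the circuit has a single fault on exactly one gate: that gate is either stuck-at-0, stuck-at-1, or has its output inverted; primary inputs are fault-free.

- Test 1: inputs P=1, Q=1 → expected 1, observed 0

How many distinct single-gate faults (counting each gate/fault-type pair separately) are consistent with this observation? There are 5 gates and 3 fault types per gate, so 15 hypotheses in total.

6

Fault-free: g1=1, g2=0, g3=1, g4=0, g5=1 → 1. Observed 0.
  g1: none of the 3 fault types match ✗
  g2: none of the 3 fault types match ✗
  g3: stuck-at-0, inverted output ✓; others ✗
  g4: stuck-at-1, inverted output ✓; others ✗
  g5: stuck-at-0, inverted output ✓; others ✗
Consistent faults: {g3 stuck-at-0, g3 inverted output, g4 stuck-at-1, g4 inverted output, g5 stuck-at-0, g5 inverted output} — 6 in all.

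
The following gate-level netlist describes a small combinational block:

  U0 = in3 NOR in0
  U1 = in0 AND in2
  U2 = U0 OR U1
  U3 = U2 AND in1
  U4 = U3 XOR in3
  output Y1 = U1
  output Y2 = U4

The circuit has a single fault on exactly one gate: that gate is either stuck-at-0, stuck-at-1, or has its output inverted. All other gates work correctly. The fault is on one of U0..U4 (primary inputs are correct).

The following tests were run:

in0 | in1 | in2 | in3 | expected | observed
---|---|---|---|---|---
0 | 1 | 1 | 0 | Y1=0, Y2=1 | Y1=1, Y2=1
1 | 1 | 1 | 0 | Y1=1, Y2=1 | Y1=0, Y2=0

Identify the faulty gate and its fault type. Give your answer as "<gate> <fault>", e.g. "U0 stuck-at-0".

Fault-free values for test 1 (in0=0, in1=1, in2=1, in3=0): U0=1, U1=0, U2=1, U3=1, U4=1, giving Y1=0, Y2=1. Observed Y1=1, Y2=1.
Test 1: faults giving observed Y1=1, Y2=1 are {U1 stuck-at-1, U1 inverted output}.
Test 2 (in0=1, in1=1, in2=1, in3=0): fault-free U0=0, U1=1, U2=1, U3=1, U4=1 → Y1=1, Y2=1; observed Y1=0, Y2=0. Eliminates U1 stuck-at-1.
Only U1 inverted output is consistent with every test.

U1 inverted output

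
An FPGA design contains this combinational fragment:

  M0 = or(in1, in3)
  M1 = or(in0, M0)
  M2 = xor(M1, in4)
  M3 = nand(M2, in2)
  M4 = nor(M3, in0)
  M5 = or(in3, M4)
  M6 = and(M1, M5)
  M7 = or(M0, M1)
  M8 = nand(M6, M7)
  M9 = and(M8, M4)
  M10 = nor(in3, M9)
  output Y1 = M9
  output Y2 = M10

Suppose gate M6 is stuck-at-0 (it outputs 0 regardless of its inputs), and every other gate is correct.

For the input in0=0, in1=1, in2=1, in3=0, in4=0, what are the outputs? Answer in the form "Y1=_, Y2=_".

Propagate with M6 forced: M0=1, M1=1, M2=1, M3=0, M4=1, M5=1, M6=0 [stuck-at-0], M7=1, M8=1, M9=1, M10=0.
So the outputs are Y1=1, Y2=0. (Without the fault they would be Y1=0, Y2=1.)

Y1=1, Y2=0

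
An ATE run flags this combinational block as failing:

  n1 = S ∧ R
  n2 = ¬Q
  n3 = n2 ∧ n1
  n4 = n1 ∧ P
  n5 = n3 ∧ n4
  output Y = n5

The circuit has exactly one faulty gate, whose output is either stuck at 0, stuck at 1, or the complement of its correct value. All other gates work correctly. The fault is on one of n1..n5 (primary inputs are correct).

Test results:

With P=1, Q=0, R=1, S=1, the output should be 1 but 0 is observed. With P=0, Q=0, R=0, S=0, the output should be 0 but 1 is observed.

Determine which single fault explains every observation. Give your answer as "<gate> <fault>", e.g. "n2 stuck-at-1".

Fault-free values for test 1 (P=1, Q=0, R=1, S=1): n1=1, n2=1, n3=1, n4=1, n5=1, giving Y=1. Observed 0.
Test 1: faults giving observed 0 are {n1 stuck-at-0, n1 inverted output, n2 stuck-at-0, n2 inverted output, n3 stuck-at-0, n3 inverted output, n4 stuck-at-0, n4 inverted output, n5 stuck-at-0, n5 inverted output}.
Test 2 (P=0, Q=0, R=0, S=0): fault-free n1=0, n2=1, n3=0, n4=0, n5=0 → 0; observed 1. Eliminates n1 stuck-at-0, n1 inverted output, n2 stuck-at-0, n2 inverted output, n3 stuck-at-0, n3 inverted output, n4 stuck-at-0, n4 inverted output, n5 stuck-at-0.
Only n5 inverted output is consistent with every test.

n5 inverted output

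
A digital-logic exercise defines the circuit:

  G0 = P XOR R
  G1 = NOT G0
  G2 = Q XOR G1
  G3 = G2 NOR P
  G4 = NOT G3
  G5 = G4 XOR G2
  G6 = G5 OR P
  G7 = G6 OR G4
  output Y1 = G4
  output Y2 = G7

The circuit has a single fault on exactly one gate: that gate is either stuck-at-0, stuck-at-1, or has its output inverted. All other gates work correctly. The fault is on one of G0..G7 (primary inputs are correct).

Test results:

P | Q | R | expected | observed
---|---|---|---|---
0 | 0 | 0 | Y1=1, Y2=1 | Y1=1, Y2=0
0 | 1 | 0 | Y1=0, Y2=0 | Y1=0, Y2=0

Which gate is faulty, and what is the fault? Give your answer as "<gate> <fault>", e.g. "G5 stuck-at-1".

Fault-free values for test 1 (P=0, Q=0, R=0): G0=0, G1=1, G2=1, G3=0, G4=1, G5=0, G6=0, G7=1, giving Y1=1, Y2=1. Observed Y1=1, Y2=0.
Test 1: faults giving observed Y1=1, Y2=0 are {G7 stuck-at-0, G7 inverted output}.
Test 2 (P=0, Q=1, R=0): fault-free G0=0, G1=1, G2=0, G3=1, G4=0, G5=0, G6=0, G7=0 → Y1=0, Y2=0; observed Y1=0, Y2=0. Eliminates G7 inverted output.
Only G7 stuck-at-0 is consistent with every test.

G7 stuck-at-0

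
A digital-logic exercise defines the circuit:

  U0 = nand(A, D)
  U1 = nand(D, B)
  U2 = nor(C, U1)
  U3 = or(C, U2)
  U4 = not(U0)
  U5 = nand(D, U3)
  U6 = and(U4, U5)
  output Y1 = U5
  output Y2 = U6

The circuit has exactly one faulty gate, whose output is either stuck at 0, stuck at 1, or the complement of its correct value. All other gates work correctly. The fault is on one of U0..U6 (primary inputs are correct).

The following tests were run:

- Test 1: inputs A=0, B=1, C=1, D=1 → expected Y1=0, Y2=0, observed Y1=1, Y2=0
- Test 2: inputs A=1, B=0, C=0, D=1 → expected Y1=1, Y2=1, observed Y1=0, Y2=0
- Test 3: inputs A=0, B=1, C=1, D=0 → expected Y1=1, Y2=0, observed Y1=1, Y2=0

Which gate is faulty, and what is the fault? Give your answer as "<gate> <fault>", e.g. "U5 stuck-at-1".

U3 inverted output

Fault-free values for test 1 (A=0, B=1, C=1, D=1): U0=1, U1=0, U2=0, U3=1, U4=0, U5=0, U6=0, giving Y1=0, Y2=0. Observed Y1=1, Y2=0.
Test 1: faults giving observed Y1=1, Y2=0 are {U3 stuck-at-0, U3 inverted output, U5 stuck-at-1, U5 inverted output}.
Test 2 (A=1, B=0, C=0, D=1): fault-free U0=0, U1=1, U2=0, U3=0, U4=1, U5=1, U6=1 → Y1=1, Y2=1; observed Y1=0, Y2=0. Eliminates U3 stuck-at-0, U5 stuck-at-1.
Test 3 (A=0, B=1, C=1, D=0): fault-free U0=1, U1=1, U2=0, U3=1, U4=0, U5=1, U6=0 → Y1=1, Y2=0; observed Y1=1, Y2=0. Eliminates U5 inverted output.
Only U3 inverted output is consistent with every test.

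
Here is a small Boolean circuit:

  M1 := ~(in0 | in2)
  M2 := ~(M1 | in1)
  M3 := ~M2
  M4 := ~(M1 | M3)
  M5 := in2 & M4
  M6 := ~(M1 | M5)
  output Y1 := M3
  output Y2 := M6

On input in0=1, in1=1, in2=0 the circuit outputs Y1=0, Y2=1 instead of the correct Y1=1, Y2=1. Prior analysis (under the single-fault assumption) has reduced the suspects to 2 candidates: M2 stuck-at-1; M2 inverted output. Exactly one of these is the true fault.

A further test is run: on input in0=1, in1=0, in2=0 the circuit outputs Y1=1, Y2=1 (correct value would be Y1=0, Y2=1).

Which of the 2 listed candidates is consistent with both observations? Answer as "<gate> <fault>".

M2 inverted output

Evaluate each candidate on input in0=1, in1=0, in2=0:
  M2 stuck-at-1: M1=0, M2=1 [stuck-at-1], M3=0, M4=1, M5=0, M6=1 → Y1=0, Y2=1 — eliminated
  M2 inverted output: M1=0, M2=0 [inverted output], M3=1, M4=0, M5=0, M6=1 → Y1=1, Y2=1 — matches
Only M2 inverted output reproduces the observed Y1=1, Y2=1.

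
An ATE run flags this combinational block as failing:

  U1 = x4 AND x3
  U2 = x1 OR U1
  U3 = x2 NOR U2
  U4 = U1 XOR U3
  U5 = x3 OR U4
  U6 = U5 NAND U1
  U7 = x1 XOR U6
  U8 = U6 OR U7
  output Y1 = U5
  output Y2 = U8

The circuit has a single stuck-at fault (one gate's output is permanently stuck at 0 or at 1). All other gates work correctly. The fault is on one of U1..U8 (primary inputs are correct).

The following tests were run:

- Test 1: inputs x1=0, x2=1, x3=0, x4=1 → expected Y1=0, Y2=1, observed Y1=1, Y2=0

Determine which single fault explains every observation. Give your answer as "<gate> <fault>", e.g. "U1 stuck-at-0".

U1 stuck-at-1

Fault-free values for test 1 (x1=0, x2=1, x3=0, x4=1): U1=0, U2=0, U3=0, U4=0, U5=0, U6=1, U7=1, U8=1, giving Y1=0, Y2=1. Observed Y1=1, Y2=0.
Test 1: faults giving observed Y1=1, Y2=0 are {U1 stuck-at-1}.
Only U1 stuck-at-1 is consistent with every test.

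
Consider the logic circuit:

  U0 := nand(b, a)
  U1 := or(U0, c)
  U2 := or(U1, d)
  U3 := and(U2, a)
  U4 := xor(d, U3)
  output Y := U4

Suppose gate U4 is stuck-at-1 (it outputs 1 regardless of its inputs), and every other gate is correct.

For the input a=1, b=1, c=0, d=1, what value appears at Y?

Propagate with U4 forced: U0=0, U1=0, U2=1, U3=1, U4=1 [stuck-at-1].
So Y = 1. (Without the fault it would be 0.)

1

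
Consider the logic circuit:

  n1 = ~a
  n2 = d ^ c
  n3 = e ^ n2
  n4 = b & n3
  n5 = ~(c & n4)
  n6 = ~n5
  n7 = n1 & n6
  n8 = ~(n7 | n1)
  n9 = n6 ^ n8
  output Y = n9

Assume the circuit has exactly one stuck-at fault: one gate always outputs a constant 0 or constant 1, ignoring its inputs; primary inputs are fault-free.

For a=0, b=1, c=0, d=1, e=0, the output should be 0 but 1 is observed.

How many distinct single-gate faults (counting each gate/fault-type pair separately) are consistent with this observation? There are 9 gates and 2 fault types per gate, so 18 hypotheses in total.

5

Fault-free: n1=1, n2=1, n3=1, n4=1, n5=1, n6=0, n7=0, n8=0, n9=0 → 0. Observed 1.
  n1: stuck-at-0 ✓; others ✗
  n2: none of the 2 fault types match ✗
  n3: none of the 2 fault types match ✗
  n4: none of the 2 fault types match ✗
  n5: stuck-at-0 ✓; others ✗
  n6: stuck-at-1 ✓; others ✗
  n7: none of the 2 fault types match ✗
  n8: stuck-at-1 ✓; others ✗
  n9: stuck-at-1 ✓; others ✗
Consistent faults: {n1 stuck-at-0, n5 stuck-at-0, n6 stuck-at-1, n8 stuck-at-1, n9 stuck-at-1} — 5 in all.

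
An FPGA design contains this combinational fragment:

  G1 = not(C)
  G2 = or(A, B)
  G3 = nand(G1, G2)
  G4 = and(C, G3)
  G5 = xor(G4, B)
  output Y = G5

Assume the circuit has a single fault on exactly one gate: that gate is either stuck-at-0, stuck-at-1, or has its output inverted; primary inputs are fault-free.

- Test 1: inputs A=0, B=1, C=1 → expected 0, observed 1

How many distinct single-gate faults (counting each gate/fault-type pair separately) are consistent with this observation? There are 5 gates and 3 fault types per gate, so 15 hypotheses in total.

8

Fault-free: G1=0, G2=1, G3=1, G4=1, G5=0 → 0. Observed 1.
  G1: stuck-at-1, inverted output ✓; others ✗
  G2: none of the 3 fault types match ✗
  G3: stuck-at-0, inverted output ✓; others ✗
  G4: stuck-at-0, inverted output ✓; others ✗
  G5: stuck-at-1, inverted output ✓; others ✗
Consistent faults: {G1 stuck-at-1, G1 inverted output, G3 stuck-at-0, G3 inverted output, G4 stuck-at-0, G4 inverted output, G5 stuck-at-1, G5 inverted output} — 8 in all.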